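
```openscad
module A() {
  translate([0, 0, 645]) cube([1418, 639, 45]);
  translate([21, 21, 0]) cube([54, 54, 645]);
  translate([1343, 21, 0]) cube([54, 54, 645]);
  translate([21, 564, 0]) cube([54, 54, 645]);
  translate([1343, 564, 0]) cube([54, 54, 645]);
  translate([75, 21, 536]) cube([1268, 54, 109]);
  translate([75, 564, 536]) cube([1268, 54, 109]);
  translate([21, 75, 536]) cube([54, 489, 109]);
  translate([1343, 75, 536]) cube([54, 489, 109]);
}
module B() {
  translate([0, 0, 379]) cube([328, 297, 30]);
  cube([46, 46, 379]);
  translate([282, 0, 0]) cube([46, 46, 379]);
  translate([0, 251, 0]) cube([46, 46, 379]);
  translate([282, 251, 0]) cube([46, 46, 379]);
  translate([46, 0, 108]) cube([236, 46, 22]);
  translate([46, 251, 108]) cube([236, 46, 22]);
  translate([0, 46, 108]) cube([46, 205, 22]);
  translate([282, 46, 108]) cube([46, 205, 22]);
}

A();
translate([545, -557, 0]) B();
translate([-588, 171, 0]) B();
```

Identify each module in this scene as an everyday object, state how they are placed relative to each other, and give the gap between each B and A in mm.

Each stool's nearest face is 260 mm from the table's bounding box.

A is a table. B is a stool. Two stools sit around the table at the −y, −x sides. The gap between each stool and the table is 260 mm.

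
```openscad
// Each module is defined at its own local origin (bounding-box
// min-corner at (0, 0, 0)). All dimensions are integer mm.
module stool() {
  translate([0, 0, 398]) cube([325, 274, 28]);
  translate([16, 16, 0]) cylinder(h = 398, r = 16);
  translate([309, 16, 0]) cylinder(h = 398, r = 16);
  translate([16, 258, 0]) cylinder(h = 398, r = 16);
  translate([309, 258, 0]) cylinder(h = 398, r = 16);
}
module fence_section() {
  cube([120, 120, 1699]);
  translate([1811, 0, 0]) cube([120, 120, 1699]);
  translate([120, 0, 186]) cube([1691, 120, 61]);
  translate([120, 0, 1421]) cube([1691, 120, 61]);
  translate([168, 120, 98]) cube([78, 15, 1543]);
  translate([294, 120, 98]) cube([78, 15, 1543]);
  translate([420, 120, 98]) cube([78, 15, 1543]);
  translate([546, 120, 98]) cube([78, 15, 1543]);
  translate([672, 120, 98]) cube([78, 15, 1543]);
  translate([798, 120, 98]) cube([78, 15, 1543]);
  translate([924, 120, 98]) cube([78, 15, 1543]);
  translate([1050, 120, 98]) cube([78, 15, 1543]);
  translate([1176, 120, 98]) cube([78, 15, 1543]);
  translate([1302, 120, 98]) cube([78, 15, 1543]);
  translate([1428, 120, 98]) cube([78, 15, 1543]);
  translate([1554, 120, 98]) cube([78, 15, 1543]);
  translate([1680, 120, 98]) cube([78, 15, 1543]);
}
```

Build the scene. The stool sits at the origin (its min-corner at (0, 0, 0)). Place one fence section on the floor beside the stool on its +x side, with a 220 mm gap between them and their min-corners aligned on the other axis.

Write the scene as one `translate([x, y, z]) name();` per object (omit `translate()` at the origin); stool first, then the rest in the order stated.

stool();
translate([545, 0, 0]) fence_section();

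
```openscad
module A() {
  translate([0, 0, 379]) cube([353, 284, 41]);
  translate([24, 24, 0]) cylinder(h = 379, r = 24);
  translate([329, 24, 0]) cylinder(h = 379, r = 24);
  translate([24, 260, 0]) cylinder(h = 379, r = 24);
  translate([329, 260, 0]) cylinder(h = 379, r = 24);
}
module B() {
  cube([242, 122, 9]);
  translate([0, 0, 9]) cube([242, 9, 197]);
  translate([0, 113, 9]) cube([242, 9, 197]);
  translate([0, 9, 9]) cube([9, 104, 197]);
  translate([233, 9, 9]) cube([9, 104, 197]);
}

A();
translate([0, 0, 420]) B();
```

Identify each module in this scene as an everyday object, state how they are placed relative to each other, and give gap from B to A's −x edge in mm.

The open box's min-x is at 0; the stool's min-x is 0; gap = 0 mm.

A is a stool. B is an open box. The open box is on top of the stool. The gap from the open box to the stool's −x edge is 0 mm.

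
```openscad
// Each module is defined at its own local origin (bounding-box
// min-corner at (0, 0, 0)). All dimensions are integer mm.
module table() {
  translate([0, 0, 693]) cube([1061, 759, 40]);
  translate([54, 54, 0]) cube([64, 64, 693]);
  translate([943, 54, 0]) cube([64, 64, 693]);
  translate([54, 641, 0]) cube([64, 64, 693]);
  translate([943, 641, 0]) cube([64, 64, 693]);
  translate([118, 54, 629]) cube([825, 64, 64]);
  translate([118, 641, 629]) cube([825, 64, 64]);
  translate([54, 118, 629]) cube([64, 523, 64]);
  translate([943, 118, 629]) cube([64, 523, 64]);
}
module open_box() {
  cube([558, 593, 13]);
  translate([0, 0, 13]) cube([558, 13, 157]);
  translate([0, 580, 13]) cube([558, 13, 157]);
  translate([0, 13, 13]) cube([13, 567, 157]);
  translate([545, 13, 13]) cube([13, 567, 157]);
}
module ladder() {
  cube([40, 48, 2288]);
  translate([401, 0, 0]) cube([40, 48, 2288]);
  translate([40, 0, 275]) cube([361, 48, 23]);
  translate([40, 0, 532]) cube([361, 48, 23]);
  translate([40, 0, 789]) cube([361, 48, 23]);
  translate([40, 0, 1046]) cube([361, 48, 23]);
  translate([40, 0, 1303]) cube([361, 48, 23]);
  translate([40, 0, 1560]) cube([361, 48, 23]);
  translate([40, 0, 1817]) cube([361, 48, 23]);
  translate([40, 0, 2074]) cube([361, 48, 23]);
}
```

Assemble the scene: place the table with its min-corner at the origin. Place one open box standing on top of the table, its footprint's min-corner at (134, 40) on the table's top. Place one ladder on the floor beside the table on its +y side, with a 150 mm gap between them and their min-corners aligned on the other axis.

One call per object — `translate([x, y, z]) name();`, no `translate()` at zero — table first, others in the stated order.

table();
translate([134, 40, 733]) open_box();
translate([0, 909, 0]) ladder();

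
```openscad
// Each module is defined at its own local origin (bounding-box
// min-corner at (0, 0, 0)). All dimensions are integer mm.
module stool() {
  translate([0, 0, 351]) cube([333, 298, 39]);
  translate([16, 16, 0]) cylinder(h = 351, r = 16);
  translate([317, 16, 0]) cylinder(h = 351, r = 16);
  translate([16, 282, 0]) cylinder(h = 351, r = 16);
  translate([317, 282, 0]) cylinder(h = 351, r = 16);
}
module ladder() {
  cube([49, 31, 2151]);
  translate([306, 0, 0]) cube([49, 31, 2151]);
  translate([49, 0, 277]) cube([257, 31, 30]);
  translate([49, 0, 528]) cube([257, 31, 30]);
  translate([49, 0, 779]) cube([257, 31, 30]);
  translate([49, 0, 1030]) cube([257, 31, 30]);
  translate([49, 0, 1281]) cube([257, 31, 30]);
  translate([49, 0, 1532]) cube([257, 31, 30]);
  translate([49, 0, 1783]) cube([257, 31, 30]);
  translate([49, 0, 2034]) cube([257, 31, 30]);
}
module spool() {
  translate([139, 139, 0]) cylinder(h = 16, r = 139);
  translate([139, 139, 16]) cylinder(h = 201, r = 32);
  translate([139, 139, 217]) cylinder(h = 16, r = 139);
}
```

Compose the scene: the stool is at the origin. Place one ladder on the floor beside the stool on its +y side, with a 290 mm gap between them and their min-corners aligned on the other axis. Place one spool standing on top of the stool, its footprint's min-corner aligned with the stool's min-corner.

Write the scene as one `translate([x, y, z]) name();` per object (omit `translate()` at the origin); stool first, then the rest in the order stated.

stool();
translate([0, 588, 0]) ladder();
translate([0, 0, 390]) spool();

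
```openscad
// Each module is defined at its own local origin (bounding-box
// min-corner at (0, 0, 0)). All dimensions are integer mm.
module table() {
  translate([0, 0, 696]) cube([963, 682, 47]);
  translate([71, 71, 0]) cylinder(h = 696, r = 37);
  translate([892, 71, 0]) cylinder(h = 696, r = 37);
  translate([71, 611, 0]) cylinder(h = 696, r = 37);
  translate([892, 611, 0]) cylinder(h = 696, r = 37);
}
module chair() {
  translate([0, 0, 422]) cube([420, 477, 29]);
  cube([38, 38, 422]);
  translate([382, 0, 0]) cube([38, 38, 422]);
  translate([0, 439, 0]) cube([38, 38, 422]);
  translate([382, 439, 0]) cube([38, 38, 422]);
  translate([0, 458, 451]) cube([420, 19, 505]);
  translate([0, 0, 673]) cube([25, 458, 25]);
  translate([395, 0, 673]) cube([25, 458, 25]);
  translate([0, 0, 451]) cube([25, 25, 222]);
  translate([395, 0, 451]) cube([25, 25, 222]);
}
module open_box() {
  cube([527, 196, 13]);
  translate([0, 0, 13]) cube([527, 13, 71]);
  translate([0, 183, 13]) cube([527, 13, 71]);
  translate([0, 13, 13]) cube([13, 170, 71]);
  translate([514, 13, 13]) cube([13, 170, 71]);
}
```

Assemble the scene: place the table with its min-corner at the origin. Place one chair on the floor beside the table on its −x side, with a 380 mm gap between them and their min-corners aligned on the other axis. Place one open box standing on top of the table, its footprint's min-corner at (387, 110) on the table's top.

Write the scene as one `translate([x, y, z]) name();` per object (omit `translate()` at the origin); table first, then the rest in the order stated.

table();
translate([-800, 0, 0]) chair();
translate([387, 110, 743]) open_box();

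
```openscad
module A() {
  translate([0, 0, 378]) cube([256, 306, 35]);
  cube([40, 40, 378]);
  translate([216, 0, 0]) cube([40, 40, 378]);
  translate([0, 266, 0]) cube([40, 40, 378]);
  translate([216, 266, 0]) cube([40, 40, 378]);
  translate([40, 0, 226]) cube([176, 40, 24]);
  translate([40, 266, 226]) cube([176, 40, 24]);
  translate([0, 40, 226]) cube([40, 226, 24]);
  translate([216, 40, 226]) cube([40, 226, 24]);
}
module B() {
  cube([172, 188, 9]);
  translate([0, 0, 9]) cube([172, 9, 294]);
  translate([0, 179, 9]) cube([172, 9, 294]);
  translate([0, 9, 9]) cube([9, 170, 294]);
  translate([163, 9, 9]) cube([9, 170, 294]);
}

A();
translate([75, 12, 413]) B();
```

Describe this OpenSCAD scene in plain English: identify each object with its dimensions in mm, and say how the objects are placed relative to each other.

A is a four-legged stool. The seat is 256×306 mm, 35 mm thick, top at z = 413 mm. It stands on four square legs, each 40×40 mm in cross-section, from z = 0 to the seat underside, each flush with a corner of the seat. Four stretchers, 40 mm wide and 24 mm tall, connect adjacent legs with their undersides at z = 226 mm, each running between the inner faces of the legs it joins and aligned with the legs' outer faces on the other axis.

B is an open-topped rectangular box: outside dimensions 172×188×303 mm, with a uniform wall and base thickness of 9 mm. The base is a full 172×188 slab on the floor; four walls sit on top of the base. The front and back walls (the −y and +y sides) span the full width; the two side walls fit between them.

The open box is on top of the stool.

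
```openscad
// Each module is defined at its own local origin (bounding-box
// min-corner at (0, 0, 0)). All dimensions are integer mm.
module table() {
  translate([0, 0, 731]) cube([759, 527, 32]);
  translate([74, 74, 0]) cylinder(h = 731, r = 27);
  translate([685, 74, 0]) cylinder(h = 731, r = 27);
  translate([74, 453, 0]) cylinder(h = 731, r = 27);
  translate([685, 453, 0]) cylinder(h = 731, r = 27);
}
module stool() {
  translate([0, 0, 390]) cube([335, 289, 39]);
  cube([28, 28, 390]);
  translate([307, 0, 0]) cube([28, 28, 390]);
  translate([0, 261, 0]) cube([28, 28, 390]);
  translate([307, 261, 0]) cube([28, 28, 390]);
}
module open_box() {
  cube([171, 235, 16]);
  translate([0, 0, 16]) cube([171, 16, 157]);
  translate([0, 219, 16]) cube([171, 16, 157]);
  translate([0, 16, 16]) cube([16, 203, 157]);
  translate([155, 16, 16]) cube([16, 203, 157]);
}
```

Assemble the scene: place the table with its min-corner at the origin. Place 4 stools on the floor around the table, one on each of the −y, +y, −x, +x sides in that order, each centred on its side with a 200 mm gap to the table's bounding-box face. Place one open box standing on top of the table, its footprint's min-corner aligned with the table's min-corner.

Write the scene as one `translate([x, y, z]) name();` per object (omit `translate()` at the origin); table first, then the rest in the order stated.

table();
translate([212, -489, 0]) stool();
translate([212, 727, 0]) stool();
translate([-535, 119, 0]) stool();
translate([959, 119, 0]) stool();
translate([0, 0, 763]) open_box();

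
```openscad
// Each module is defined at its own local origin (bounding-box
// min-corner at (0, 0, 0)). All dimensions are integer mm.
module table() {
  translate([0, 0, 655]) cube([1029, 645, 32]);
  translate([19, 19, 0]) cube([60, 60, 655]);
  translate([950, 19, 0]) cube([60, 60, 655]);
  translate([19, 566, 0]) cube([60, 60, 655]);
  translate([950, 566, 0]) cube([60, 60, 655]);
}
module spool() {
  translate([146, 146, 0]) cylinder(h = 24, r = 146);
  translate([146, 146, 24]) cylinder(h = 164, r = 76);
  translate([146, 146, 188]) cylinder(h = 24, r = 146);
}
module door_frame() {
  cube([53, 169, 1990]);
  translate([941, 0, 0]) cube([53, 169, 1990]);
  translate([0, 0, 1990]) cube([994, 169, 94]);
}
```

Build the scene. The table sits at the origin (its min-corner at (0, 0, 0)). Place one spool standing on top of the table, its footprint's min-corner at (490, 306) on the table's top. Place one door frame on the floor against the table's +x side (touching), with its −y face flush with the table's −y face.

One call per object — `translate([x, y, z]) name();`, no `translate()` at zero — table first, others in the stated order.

table();
translate([490, 306, 687]) spool();
translate([1029, 0, 0]) door_frame();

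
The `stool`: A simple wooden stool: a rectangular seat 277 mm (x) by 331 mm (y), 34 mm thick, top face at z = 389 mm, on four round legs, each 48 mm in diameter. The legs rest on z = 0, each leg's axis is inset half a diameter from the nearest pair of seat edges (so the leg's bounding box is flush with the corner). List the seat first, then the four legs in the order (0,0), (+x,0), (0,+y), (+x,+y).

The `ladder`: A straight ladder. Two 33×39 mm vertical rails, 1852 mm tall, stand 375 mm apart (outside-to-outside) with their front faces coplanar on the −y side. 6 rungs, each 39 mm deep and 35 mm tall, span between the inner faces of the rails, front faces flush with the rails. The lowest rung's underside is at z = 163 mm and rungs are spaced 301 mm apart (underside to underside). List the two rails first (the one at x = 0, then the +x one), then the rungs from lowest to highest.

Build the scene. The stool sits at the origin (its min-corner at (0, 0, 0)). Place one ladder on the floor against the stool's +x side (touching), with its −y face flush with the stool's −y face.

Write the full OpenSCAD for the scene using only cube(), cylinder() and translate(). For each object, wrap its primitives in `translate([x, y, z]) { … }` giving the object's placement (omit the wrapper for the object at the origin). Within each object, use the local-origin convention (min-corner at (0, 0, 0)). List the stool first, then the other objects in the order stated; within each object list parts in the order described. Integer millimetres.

translate([0, 0, 355]) cube([277, 331, 34]);
translate([24, 24, 0]) cylinder(h = 355, r = 24);
translate([253, 24, 0]) cylinder(h = 355, r = 24);
translate([24, 307, 0]) cylinder(h = 355, r = 24);
translate([253, 307, 0]) cylinder(h = 355, r = 24);
translate([277, 0, 0]) {
  cube([33, 39, 1852]);
  translate([342, 0, 0]) cube([33, 39, 1852]);
  translate([33, 0, 163]) cube([309, 39, 35]);
  translate([33, 0, 464]) cube([309, 39, 35]);
  translate([33, 0, 765]) cube([309, 39, 35]);
  translate([33, 0, 1066]) cube([309, 39, 35]);
  translate([33, 0, 1367]) cube([309, 39, 35]);
  translate([33, 0, 1668]) cube([309, 39, 35]);
}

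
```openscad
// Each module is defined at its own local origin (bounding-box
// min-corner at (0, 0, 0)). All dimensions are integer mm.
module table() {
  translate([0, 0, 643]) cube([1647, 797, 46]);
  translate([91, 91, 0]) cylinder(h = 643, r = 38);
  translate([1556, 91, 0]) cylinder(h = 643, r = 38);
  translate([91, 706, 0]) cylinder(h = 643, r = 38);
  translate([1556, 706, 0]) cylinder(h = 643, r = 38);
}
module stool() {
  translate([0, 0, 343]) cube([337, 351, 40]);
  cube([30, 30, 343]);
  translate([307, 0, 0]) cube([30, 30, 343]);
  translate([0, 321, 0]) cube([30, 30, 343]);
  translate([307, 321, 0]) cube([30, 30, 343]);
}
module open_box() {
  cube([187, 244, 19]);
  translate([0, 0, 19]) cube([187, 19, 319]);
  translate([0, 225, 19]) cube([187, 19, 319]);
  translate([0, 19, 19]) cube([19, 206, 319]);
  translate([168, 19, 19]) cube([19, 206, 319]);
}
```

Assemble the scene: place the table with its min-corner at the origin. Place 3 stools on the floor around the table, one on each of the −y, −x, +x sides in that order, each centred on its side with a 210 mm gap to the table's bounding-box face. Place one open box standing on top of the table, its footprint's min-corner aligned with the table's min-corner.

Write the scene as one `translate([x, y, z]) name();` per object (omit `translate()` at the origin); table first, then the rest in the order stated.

table();
translate([655, -561, 0]) stool();
translate([-547, 223, 0]) stool();
translate([1857, 223, 0]) stool();
translate([0, 0, 689]) open_box();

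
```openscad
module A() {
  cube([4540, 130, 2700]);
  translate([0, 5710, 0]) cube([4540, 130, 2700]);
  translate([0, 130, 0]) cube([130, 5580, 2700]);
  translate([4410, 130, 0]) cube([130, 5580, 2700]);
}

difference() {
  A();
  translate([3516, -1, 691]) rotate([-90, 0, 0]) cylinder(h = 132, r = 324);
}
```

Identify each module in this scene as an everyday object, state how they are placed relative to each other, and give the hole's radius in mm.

The subtracted cylinder has r = 324 mm.

A is a house frame. The house frame has a circular hole through its front wall. The hole's radius is 324 mm.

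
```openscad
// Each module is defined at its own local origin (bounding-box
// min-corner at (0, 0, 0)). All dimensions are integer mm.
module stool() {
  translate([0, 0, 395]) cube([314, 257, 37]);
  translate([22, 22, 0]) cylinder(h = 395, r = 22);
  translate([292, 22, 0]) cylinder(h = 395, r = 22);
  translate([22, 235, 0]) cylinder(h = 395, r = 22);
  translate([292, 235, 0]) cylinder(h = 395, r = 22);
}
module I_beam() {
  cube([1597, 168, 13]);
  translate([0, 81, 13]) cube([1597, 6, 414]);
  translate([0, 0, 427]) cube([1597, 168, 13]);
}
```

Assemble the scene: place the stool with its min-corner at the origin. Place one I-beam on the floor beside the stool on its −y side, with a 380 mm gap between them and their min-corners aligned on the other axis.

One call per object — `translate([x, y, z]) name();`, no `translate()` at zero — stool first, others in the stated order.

stool();
translate([0, -548, 0]) I_beam();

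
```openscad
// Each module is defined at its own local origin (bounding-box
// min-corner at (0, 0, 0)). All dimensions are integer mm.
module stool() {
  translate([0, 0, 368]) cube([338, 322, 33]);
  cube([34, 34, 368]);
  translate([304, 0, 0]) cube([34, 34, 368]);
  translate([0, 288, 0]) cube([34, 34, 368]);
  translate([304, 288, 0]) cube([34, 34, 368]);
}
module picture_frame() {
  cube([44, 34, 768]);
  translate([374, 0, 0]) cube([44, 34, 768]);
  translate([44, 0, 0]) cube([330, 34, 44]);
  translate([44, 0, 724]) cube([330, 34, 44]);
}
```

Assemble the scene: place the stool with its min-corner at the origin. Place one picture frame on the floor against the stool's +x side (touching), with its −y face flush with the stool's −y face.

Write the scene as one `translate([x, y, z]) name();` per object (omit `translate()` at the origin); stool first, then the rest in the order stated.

stool();
translate([338, 0, 0]) picture_frame();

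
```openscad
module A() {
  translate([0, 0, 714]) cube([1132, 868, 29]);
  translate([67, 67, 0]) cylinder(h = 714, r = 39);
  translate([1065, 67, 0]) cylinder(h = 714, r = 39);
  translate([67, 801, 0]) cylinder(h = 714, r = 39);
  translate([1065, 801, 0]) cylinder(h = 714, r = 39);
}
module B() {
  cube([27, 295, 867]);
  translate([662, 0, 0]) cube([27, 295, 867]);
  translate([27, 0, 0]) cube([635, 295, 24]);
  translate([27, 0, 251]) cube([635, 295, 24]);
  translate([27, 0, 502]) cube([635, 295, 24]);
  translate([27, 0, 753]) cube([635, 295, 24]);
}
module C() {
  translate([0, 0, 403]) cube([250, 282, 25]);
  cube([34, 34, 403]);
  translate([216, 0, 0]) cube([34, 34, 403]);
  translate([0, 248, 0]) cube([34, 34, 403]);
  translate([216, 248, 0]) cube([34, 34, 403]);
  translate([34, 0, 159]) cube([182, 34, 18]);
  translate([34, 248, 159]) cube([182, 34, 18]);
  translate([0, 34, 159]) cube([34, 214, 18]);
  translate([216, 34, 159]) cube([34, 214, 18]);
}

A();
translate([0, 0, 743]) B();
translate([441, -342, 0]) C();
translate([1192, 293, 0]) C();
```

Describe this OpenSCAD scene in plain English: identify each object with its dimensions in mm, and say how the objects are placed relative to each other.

A is a table with a 1132×868 mm rectangular top, 29 mm thick, top surface at z = 743 mm, supported by four round legs of 78 mm diameter, each leg's bounding box inset 28 mm from the nearest pair of top edges, running from the floor.

B is a bookshelf 689 mm wide overall, 295 mm deep and 867 mm tall. The two sides are 27 mm thick vertical panels. 4 horizontal shelves of 24 mm thickness span between the inner faces of the sides; the lowest shelf sits on the floor and shelves are stacked with a clear vertical gap of 227 mm between each pair.

C is a four-legged stool. The seat is 250×282 mm, 25 mm thick, top at z = 428 mm. It stands on four square legs, each 34×34 mm in cross-section, from z = 0 to the seat underside, each flush with a corner of the seat. Four stretchers, 34 mm wide and 18 mm tall, connect adjacent legs with their undersides at z = 159 mm, each running between the inner faces of the legs it joins and aligned with the legs' outer faces on the other axis.

The bookshelf is on top of the table. Two stools sit around the table at the −y, +x sides.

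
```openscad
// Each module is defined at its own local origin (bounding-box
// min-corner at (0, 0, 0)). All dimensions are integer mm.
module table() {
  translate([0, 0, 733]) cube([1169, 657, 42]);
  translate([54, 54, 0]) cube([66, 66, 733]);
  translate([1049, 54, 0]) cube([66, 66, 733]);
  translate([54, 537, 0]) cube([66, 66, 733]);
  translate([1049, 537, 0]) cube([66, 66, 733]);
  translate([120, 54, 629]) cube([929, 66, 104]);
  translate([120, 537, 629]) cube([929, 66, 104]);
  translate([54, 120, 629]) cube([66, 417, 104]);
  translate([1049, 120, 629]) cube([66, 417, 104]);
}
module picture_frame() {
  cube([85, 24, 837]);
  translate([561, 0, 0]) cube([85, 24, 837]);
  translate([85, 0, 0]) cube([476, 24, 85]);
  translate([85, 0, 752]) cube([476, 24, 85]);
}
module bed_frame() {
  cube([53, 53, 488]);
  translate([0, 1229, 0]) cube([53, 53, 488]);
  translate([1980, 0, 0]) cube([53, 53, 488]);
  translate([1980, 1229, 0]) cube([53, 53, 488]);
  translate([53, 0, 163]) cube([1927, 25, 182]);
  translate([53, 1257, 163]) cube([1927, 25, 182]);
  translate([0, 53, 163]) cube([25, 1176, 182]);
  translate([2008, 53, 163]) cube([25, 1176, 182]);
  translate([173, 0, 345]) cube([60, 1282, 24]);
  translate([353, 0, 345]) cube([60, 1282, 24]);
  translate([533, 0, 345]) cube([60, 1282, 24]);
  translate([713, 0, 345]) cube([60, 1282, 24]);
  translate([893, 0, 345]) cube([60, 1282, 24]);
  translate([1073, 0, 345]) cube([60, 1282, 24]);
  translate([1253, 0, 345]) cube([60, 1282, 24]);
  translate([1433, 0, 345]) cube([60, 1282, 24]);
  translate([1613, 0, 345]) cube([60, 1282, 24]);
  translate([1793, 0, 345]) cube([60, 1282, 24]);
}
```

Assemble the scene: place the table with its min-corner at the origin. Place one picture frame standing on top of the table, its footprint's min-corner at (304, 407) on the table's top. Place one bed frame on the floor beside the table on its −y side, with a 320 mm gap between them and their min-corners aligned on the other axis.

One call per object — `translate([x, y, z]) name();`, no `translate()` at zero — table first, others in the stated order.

table();
translate([304, 407, 775]) picture_frame();
translate([0, -1602, 0]) bed_frame();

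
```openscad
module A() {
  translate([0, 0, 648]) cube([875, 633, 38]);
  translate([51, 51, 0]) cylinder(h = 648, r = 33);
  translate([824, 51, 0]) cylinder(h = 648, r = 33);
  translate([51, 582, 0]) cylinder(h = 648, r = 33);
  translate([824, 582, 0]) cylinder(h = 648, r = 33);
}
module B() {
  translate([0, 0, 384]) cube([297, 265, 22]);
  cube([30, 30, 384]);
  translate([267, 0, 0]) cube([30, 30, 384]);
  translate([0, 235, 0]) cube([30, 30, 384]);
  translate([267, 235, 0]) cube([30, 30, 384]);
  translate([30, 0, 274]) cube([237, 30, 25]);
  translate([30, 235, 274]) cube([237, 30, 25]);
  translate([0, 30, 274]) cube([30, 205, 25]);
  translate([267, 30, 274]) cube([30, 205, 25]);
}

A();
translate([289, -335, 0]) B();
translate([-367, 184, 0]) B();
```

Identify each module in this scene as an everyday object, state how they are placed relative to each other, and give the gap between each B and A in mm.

Each stool's nearest face is 70 mm from the table's bounding box.

A is a table. B is a stool. Two stools sit around the table at the −y, −x sides. The gap between each stool and the table is 70 mm.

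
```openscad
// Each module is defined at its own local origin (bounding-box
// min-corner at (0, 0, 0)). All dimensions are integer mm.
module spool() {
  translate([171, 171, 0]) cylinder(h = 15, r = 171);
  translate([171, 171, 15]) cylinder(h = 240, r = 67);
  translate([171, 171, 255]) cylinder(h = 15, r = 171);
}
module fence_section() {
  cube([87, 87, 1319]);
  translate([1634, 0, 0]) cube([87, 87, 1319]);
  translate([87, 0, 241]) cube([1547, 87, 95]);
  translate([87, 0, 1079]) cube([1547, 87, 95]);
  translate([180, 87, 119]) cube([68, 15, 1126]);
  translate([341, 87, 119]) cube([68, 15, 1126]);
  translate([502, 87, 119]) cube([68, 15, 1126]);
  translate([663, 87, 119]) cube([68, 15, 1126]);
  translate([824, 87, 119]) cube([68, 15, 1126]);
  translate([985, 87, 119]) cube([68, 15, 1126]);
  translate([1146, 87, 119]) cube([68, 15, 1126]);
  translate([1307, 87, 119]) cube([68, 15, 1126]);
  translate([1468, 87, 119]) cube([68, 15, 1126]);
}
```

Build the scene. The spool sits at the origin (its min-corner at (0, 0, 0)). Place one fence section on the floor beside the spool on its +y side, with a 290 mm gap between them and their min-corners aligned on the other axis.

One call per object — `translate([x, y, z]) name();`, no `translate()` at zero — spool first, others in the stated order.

spool();
translate([0, 632, 0]) fence_section();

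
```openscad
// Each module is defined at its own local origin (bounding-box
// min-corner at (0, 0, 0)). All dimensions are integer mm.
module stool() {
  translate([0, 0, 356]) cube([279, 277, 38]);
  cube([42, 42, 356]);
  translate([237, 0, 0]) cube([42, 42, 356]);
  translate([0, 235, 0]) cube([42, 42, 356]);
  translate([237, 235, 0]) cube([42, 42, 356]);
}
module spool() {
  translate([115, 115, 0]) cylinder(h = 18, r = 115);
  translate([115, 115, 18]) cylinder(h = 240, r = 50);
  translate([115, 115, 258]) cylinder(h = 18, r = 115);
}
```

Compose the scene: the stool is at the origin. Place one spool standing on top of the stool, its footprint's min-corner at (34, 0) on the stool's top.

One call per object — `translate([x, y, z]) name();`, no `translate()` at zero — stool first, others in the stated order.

stool();
translate([34, 0, 394]) spool();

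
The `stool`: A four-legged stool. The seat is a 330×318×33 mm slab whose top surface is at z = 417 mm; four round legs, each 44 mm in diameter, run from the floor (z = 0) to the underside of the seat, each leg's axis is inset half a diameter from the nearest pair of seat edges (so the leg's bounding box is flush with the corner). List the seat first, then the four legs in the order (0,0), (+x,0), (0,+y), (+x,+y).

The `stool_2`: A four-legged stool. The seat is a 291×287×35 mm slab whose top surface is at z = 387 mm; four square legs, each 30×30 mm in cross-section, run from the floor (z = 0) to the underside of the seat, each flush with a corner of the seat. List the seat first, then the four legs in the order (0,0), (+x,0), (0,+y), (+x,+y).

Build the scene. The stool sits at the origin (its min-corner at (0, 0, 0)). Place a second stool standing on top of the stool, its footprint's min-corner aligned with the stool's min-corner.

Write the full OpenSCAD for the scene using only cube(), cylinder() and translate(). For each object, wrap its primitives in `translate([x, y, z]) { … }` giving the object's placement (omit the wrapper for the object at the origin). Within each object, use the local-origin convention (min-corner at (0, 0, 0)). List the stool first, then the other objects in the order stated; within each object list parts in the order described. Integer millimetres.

translate([0, 0, 384]) cube([330, 318, 33]);
translate([22, 22, 0]) cylinder(h = 384, r = 22);
translate([308, 22, 0]) cylinder(h = 384, r = 22);
translate([22, 296, 0]) cylinder(h = 384, r = 22);
translate([308, 296, 0]) cylinder(h = 384, r = 22);
translate([0, 0, 417]) {
  translate([0, 0, 352]) cube([291, 287, 35]);
  cube([30, 30, 352]);
  translate([261, 0, 0]) cube([30, 30, 352]);
  translate([0, 257, 0]) cube([30, 30, 352]);
  translate([261, 257, 0]) cube([30, 30, 352]);
}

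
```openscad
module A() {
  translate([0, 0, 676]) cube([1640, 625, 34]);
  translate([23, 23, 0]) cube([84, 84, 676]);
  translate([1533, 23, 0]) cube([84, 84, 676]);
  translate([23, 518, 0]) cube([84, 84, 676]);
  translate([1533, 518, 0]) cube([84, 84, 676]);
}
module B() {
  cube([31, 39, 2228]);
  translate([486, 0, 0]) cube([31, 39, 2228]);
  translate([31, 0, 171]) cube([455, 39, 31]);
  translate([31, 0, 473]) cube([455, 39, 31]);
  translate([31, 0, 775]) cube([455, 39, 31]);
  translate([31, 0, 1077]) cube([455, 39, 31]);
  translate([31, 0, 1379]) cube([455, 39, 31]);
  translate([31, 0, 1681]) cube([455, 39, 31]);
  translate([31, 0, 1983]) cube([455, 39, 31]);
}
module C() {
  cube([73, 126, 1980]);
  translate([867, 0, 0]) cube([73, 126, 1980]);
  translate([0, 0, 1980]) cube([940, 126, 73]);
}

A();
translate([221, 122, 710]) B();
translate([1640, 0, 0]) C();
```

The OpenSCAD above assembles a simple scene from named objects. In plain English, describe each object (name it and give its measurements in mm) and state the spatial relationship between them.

A is a rectangular dining table. The top is 1640×625×34 mm with its upper surface at z = 710 mm. It stands on four 84×84 mm square legs, each inset 23 mm from the nearest pair of top edges, running from the floor to the underside of the top.

B is a wooden ladder with two side rails of 31×39 mm section and 2228 mm height, set 517 mm apart overall. Between them run 7 rectangular rungs (39 mm deep, 31 mm thick), front faces flush with the rails' −y face. The bottom of the first rung is 171 mm above the floor and each subsequent rung is 302 mm higher than the one below.

C is a rectangular door frame: two vertical jambs of 73×126 mm section, 1980 mm tall, with a clear opening 794 mm wide between their inner faces. A header 73 mm tall and 126 mm deep lies on top of the jambs and spans the full outside width.

The ladder is on top of the table. The door frame is against the table's +x side, with their −y faces flush.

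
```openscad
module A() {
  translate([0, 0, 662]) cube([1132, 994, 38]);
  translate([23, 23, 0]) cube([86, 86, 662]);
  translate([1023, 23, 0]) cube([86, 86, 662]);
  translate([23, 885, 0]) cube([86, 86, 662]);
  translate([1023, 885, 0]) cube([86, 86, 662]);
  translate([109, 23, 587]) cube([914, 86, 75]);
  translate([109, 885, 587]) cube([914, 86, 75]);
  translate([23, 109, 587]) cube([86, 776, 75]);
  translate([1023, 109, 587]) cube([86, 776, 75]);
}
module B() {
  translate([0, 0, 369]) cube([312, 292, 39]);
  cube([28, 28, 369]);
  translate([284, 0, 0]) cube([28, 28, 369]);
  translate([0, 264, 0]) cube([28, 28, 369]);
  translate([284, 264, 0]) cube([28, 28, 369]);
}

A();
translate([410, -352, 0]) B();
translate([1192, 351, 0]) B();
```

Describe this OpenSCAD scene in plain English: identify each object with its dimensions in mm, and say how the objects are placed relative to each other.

A is a table: top 1132 mm (x) × 994 mm (y), 38 mm thick, upper face at z = 700 mm, on four 86×86 mm square legs, each inset 23 mm from the nearest pair of top edges, running from z = 0 to the bottom of the top. Four apron rails, 86 mm thick and 75 mm tall, run between adjacent legs with their top edges flush with the underside of the top and their outer faces flush with the legs' outer faces.

B is a four-legged stool. The seat is 312×292 mm, 39 mm thick, top at z = 408 mm. It stands on four square legs, each 28×28 mm in cross-section, from z = 0 to the seat underside, each flush with a corner of the seat.

Two stools sit around the table at the −y, +x sides.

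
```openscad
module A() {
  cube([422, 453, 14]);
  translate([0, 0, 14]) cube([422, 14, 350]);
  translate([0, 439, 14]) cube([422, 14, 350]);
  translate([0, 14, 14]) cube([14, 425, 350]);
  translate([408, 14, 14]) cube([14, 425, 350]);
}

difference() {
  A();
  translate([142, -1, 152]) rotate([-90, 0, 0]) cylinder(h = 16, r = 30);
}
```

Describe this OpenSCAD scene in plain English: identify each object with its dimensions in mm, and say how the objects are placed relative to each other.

A is an open storage box with external size 422×453×364 mm and wall thickness 14 mm (the base is also 14 mm thick). The base covers the whole footprint; the four walls stand on the base, with the y-facing walls full-width and the x-facing walls fitting between their inner faces.

The open box has a circular hole of radius 30 mm through its front wall, centred at (x = 142, z = 152).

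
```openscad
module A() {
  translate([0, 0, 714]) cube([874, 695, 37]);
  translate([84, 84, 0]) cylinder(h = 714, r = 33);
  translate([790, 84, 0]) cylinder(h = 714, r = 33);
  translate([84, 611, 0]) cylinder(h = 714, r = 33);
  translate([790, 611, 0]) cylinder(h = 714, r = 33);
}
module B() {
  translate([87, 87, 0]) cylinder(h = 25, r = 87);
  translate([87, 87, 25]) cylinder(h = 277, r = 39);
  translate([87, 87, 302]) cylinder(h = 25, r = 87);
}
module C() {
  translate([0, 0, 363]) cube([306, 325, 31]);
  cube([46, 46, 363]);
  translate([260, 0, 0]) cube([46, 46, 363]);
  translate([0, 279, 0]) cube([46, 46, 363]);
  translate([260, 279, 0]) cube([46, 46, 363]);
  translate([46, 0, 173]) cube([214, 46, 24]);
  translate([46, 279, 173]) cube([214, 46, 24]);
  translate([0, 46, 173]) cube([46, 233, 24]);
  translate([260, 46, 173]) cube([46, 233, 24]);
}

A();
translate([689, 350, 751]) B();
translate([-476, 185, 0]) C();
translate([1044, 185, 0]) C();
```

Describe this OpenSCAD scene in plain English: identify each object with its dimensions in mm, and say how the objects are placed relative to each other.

A is a table: top 874 mm (x) × 695 mm (y), 37 mm thick, upper face at z = 751 mm, on four round legs of 66 mm diameter, each leg's bounding box inset 51 mm from the nearest pair of top edges, running from z = 0 to the bottom of the top.

B is a spool: two coaxial disc flanges of radius 87 mm and thickness 25 mm, joined by a core cylinder of radius 39 mm and height 277 mm. The lower flange rests on z = 0 and the three cylinders share a vertical axis.

C is a simple wooden stool: a rectangular seat 306 mm (x) by 325 mm (y), 31 mm thick, top face at z = 394 mm, on four square legs, each 46×46 mm in cross-section. The legs rest on z = 0, each flush with a corner of the seat. Four stretchers, 46 mm wide and 24 mm tall, connect adjacent legs with their undersides at z = 173 mm, each running between the inner faces of the legs it joins and aligned with the legs' outer faces on the other axis.

The spool is on top of the table. Two stools sit around the table at the −x, +x sides.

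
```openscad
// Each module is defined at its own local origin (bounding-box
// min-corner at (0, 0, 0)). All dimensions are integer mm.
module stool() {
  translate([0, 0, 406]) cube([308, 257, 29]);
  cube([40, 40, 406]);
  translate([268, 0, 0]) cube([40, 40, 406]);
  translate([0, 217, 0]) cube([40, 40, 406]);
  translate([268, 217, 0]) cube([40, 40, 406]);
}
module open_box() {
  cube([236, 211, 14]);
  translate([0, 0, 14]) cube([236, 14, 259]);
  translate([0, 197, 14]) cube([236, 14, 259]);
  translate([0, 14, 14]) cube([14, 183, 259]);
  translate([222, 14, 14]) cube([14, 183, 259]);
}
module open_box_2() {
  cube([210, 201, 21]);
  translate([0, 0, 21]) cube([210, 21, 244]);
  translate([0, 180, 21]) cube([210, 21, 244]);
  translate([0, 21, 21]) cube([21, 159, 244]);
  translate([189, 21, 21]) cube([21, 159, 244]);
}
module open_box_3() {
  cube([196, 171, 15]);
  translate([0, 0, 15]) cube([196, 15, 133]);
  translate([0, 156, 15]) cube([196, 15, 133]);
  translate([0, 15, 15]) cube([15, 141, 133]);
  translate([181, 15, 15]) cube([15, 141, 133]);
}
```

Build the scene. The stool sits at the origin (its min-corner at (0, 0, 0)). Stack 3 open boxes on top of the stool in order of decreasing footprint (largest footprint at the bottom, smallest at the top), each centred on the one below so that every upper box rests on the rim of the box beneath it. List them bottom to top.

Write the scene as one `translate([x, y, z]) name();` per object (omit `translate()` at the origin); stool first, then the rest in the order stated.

stool();
translate([36, 23, 435]) open_box();
translate([49, 28, 708]) open_box_2();
translate([56, 43, 973]) open_box_3();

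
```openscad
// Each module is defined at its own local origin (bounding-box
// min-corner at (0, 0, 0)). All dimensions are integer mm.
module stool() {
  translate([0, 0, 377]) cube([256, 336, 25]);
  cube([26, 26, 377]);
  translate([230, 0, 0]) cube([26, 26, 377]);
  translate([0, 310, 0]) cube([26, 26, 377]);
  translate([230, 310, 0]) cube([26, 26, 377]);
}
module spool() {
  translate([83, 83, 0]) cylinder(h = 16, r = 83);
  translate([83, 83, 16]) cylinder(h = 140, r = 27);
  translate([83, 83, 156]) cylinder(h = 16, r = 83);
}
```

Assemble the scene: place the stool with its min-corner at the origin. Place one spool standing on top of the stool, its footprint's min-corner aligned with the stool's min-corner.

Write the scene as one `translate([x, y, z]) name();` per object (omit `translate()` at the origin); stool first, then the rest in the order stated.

stool();
translate([0, 0, 402]) spool();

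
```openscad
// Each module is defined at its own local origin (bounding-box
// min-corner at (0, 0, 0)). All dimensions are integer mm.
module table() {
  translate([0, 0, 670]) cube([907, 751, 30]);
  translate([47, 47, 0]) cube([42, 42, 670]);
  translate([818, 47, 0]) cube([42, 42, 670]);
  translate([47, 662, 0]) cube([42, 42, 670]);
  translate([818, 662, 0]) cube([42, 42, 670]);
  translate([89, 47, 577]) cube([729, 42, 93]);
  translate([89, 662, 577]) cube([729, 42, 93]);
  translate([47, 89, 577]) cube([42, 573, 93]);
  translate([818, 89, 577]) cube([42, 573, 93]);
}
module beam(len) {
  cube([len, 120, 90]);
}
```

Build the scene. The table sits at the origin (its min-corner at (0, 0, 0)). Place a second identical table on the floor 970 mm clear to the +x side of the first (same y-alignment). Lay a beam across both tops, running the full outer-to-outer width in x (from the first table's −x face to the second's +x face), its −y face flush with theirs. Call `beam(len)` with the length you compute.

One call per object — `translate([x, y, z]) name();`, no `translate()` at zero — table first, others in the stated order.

table();
translate([1877, 0, 0]) table();
translate([0, 0, 700]) beam(2784);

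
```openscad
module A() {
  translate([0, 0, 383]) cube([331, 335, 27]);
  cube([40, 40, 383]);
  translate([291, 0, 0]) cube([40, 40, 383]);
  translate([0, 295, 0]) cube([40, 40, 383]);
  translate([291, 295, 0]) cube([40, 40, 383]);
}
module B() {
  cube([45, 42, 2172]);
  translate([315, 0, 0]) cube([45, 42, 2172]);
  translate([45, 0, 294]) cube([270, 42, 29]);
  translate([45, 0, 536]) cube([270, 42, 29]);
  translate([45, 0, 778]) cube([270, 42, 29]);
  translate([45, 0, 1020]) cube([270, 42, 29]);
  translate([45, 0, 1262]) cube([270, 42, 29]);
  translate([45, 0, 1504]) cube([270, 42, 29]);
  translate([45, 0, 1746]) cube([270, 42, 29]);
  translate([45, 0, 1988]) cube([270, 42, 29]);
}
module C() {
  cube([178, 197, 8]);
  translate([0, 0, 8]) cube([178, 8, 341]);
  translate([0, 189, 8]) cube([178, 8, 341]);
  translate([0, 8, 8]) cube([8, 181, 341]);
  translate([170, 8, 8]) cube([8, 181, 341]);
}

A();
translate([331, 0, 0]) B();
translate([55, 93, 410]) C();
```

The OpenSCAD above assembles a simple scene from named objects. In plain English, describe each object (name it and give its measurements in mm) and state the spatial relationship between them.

A is a four-legged stool. The seat is 331×335 mm, 27 mm thick, top at z = 410 mm. It stands on four square legs, each 40×40 mm in cross-section, from z = 0 to the seat underside, each flush with a corner of the seat.

B is a wooden ladder with two side rails of 45×42 mm section and 2172 mm height, set 360 mm apart overall. Between them run 8 rectangular rungs (42 mm deep, 29 mm thick), front faces flush with the rails' −y face. The bottom of the first rung is 294 mm above the floor and each subsequent rung is 242 mm higher than the one below.

C is an open-topped rectangular box: outside dimensions 178×197×349 mm, with a uniform wall and base thickness of 8 mm. The base is a full 178×197 slab on the floor; four walls sit on top of the base. The front and back walls (the −y and +y sides) span the full width; the two side walls fit between them.

The ladder is against the stool's +x side, with their −y faces flush. The open box is on top of the stool.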